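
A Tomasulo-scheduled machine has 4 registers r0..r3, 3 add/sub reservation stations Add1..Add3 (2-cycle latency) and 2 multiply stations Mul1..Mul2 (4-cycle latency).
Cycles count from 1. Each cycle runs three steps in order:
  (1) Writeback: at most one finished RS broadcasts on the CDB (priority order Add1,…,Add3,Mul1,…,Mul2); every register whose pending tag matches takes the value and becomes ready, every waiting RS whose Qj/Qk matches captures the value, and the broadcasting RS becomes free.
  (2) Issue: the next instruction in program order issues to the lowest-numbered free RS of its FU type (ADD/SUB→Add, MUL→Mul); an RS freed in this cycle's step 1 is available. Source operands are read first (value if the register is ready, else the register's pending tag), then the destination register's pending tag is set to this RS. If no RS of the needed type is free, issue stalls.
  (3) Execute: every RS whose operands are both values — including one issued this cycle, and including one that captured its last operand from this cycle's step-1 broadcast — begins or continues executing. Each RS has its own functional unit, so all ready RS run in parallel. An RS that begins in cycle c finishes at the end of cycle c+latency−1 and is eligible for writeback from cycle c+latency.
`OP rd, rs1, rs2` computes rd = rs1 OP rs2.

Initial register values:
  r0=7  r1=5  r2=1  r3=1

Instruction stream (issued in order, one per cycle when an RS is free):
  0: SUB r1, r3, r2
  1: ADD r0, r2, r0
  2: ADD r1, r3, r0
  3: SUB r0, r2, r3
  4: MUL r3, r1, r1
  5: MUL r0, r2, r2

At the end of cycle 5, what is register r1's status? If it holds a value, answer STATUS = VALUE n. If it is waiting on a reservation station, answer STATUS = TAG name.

cycle 1: issue SUB r1<-Add1 // r0:7,r1:Add1,r2:1,r3:1
cycle 2: issue ADD r0<-Add2 // r0:Add2,r1:Add1,r2:1,r3:1
cycle 3: CDB Add1=0; issue ADD r1<-Add1 // r0:Add2,r1:Add1,r2:1,r3:1
cycle 4: CDB Add2=8; issue SUB r0<-Add2 // r0:Add2,r1:Add1,r2:1,r3:1
cycle 5: issue MUL r3<-Mul1 // r0:Add2,r1:Add1,r2:1,r3:Mul1

STATUS = TAG Add1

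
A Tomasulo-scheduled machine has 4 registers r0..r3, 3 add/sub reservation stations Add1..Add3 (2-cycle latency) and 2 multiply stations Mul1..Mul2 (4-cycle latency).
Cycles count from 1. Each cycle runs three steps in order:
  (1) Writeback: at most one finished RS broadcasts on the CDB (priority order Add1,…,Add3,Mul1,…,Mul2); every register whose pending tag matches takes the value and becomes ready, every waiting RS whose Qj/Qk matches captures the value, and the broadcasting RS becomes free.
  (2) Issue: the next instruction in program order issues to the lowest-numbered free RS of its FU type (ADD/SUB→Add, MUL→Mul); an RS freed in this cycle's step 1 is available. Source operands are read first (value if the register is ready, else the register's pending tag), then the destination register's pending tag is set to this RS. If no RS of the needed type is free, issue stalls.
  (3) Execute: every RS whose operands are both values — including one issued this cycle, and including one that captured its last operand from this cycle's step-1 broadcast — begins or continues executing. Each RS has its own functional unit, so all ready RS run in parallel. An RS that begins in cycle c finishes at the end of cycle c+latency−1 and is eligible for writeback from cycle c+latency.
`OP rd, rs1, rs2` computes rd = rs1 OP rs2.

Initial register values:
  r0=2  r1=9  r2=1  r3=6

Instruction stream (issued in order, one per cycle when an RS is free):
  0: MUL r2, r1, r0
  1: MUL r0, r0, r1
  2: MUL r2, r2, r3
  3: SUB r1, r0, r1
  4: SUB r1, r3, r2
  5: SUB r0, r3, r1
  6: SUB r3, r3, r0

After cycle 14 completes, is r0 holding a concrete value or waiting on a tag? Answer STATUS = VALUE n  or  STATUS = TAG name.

STATUS = VALUE 108

  c1: issue MUL r2<-Mul1  regs: r0:2,r1:9,r2:Mul1,r3:6
  c2: issue MUL r0<-Mul2  regs: r0:Mul2,r1:9,r2:Mul1,r3:6
  c3: stall  regs: r0:Mul2,r1:9,r2:Mul1,r3:6
  c4: stall  regs: r0:Mul2,r1:9,r2:Mul1,r3:6
  c5: CDB Mul1=18; issue MUL r2<-Mul1  regs: r0:Mul2,r1:9,r2:Mul1,r3:6
  c6: CDB Mul2=18; issue SUB r1<-Add1  regs: r0:18,r1:Add1,r2:Mul1,r3:6
  c7: issue SUB r1<-Add2  regs: r0:18,r1:Add2,r2:Mul1,r3:6
  c8: CDB Add1=9; issue SUB r0<-Add1  regs: r0:Add1,r1:Add2,r2:Mul1,r3:6
  c9: CDB Mul1=108; issue SUB r3<-Add3  regs: r0:Add1,r1:Add2,r2:108,r3:Add3
  c10: -  regs: r0:Add1,r1:Add2,r2:108,r3:Add3
  c11: CDB Add2=-102  regs: r0:Add1,r1:-102,r2:108,r3:Add3
  c12: -  regs: r0:Add1,r1:-102,r2:108,r3:Add3
  c13: CDB Add1=108  regs: r0:108,r1:-102,r2:108,r3:Add3
  c14: -  regs: r0:108,r1:-102,r2:108,r3:Add3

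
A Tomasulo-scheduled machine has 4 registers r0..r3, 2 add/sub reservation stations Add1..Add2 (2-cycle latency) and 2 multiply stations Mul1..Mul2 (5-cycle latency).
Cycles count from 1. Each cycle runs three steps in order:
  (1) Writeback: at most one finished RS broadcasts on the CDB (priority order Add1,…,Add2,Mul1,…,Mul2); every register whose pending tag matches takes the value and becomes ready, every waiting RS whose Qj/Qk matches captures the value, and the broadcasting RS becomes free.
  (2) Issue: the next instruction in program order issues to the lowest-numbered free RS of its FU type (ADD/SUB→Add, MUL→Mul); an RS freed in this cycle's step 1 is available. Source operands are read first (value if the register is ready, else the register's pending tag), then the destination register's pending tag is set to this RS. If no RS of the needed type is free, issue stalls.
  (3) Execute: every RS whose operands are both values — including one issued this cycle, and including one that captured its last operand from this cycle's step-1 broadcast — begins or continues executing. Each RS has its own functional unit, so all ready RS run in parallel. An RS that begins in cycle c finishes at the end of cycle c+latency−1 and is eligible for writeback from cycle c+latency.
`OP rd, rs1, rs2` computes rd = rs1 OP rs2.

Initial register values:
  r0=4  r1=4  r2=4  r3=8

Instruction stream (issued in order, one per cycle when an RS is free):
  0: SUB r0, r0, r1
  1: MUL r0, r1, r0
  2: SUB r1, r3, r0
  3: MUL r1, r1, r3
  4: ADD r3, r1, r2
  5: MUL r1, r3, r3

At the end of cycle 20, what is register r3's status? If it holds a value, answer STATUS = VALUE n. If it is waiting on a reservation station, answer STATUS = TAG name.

STATUS = VALUE 68

c1: issue SUB r0<-Add1 | r0:Add1,r1:4,r2:4,r3:8
c2: issue MUL r0<-Mul1 | r0:Mul1,r1:4,r2:4,r3:8
c3: CDB Add1=0; issue SUB r1<-Add1 | r0:Mul1,r1:Add1,r2:4,r3:8
c4: issue MUL r1<-Mul2 | r0:Mul1,r1:Mul2,r2:4,r3:8
c5: issue ADD r3<-Add2 | r0:Mul1,r1:Mul2,r2:4,r3:Add2
c6: stall | r0:Mul1,r1:Mul2,r2:4,r3:Add2
c7: stall | r0:Mul1,r1:Mul2,r2:4,r3:Add2
c8: CDB Mul1=0; issue MUL r1<-Mul1 | r0:0,r1:Mul1,r2:4,r3:Add2
c9: - | r0:0,r1:Mul1,r2:4,r3:Add2
c10: CDB Add1=8 | r0:0,r1:Mul1,r2:4,r3:Add2
c11: - | r0:0,r1:Mul1,r2:4,r3:Add2
c12: - | r0:0,r1:Mul1,r2:4,r3:Add2
c13: - | r0:0,r1:Mul1,r2:4,r3:Add2
c14: - | r0:0,r1:Mul1,r2:4,r3:Add2
c15: CDB Mul2=64 | r0:0,r1:Mul1,r2:4,r3:Add2
c16: - | r0:0,r1:Mul1,r2:4,r3:Add2
c17: CDB Add2=68 | r0:0,r1:Mul1,r2:4,r3:68
c18: - | r0:0,r1:Mul1,r2:4,r3:68
c19: - | r0:0,r1:Mul1,r2:4,r3:68
c20: - | r0:0,r1:Mul1,r2:4,r3:68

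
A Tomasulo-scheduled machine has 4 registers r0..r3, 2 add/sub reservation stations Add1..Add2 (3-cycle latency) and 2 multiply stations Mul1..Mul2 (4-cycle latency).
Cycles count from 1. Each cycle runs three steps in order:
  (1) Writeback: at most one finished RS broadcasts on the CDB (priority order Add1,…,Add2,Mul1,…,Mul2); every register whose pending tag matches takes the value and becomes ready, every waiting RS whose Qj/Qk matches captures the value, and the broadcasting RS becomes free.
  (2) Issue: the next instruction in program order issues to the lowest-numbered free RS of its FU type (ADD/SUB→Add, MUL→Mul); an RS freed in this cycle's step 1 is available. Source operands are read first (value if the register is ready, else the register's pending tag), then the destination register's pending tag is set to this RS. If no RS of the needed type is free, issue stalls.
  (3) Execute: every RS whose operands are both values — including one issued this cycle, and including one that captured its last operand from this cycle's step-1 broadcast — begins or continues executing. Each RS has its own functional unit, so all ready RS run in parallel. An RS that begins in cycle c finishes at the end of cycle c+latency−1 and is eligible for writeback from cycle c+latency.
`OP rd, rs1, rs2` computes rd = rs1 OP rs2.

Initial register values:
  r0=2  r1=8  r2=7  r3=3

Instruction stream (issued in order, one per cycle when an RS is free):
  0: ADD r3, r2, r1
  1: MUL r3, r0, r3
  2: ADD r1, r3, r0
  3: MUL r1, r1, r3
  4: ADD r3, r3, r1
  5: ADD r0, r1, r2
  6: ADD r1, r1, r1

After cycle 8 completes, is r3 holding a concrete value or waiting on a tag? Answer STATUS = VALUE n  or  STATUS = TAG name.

c1: issue ADD r3<-Add1 | r0:2,r1:8,r2:7,r3:Add1
c2: issue MUL r3<-Mul1 | r0:2,r1:8,r2:7,r3:Mul1
c3: issue ADD r1<-Add2 | r0:2,r1:Add2,r2:7,r3:Mul1
c4: CDB Add1=15; issue MUL r1<-Mul2 | r0:2,r1:Mul2,r2:7,r3:Mul1
c5: issue ADD r3<-Add1 | r0:2,r1:Mul2,r2:7,r3:Add1
c6: stall | r0:2,r1:Mul2,r2:7,r3:Add1
c7: stall | r0:2,r1:Mul2,r2:7,r3:Add1
c8: CDB Mul1=30; stall | r0:2,r1:Mul2,r2:7,r3:Add1

STATUS = TAG Add1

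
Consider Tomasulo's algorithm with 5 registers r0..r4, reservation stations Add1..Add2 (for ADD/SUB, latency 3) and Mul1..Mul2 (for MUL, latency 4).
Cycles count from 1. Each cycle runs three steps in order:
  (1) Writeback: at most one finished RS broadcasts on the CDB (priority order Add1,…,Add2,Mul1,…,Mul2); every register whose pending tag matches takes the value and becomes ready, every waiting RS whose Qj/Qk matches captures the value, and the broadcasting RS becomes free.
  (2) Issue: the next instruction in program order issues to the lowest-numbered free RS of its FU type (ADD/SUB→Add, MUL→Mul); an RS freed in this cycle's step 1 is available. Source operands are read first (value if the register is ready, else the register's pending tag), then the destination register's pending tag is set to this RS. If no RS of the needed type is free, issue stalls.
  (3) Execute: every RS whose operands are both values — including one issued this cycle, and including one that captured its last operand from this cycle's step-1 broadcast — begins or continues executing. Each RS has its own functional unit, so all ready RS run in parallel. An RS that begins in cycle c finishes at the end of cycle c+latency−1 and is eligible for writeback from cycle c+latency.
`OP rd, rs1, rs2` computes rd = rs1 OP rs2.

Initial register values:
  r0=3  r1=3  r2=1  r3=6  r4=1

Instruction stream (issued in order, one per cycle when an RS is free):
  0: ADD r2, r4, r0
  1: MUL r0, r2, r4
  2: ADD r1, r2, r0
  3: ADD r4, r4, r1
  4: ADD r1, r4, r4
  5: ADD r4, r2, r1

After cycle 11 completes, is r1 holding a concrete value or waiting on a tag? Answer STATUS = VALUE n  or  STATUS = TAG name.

STATUS = TAG Add2

cycle 1: issue ADD r2<-Add1 // r0:3,r1:3,r2:Add1,r3:6,r4:1
cycle 2: issue MUL r0<-Mul1 // r0:Mul1,r1:3,r2:Add1,r3:6,r4:1
cycle 3: issue ADD r1<-Add2 // r0:Mul1,r1:Add2,r2:Add1,r3:6,r4:1
cycle 4: CDB Add1=4; issue ADD r4<-Add1 // r0:Mul1,r1:Add2,r2:4,r3:6,r4:Add1
cycle 5: stall // r0:Mul1,r1:Add2,r2:4,r3:6,r4:Add1
cycle 6: stall // r0:Mul1,r1:Add2,r2:4,r3:6,r4:Add1
cycle 7: stall // r0:Mul1,r1:Add2,r2:4,r3:6,r4:Add1
cycle 8: CDB Mul1=4; stall // r0:4,r1:Add2,r2:4,r3:6,r4:Add1
cycle 9: stall // r0:4,r1:Add2,r2:4,r3:6,r4:Add1
cycle 10: stall // r0:4,r1:Add2,r2:4,r3:6,r4:Add1
cycle 11: CDB Add2=8; issue ADD r1<-Add2 // r0:4,r1:Add2,r2:4,r3:6,r4:Add1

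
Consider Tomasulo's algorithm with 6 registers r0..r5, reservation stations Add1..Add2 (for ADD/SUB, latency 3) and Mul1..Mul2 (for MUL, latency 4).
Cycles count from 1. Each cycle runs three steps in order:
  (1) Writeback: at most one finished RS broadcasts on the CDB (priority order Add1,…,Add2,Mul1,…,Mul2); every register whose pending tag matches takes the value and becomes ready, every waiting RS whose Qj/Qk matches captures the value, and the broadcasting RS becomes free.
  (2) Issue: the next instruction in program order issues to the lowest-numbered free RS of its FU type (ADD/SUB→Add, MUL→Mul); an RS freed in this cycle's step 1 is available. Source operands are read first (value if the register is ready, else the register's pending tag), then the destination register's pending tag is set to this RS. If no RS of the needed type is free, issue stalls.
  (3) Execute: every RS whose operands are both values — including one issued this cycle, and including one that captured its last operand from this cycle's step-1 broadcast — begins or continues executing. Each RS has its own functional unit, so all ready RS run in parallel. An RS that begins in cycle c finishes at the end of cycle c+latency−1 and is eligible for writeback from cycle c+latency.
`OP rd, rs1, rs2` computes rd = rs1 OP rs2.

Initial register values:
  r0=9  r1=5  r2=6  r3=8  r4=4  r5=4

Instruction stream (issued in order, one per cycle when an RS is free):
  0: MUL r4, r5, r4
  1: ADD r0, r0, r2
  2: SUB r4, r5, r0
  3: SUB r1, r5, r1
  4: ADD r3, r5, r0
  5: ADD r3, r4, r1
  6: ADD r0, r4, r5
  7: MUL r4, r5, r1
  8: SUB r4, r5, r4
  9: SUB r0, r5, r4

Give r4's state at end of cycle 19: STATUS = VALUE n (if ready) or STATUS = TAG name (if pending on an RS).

STATUS = VALUE 8

c1: issue MUL r4<-Mul1 | r0:9,r1:5,r2:6,r3:8,r4:Mul1,r5:4
c2: issue ADD r0<-Add1 | r0:Add1,r1:5,r2:6,r3:8,r4:Mul1,r5:4
c3: issue SUB r4<-Add2 | r0:Add1,r1:5,r2:6,r3:8,r4:Add2,r5:4
c4: stall | r0:Add1,r1:5,r2:6,r3:8,r4:Add2,r5:4
c5: CDB Add1=15; issue SUB r1<-Add1 | r0:15,r1:Add1,r2:6,r3:8,r4:Add2,r5:4
c6: CDB Mul1=16; stall | r0:15,r1:Add1,r2:6,r3:8,r4:Add2,r5:4
c7: stall | r0:15,r1:Add1,r2:6,r3:8,r4:Add2,r5:4
c8: CDB Add1=-1; issue ADD r3<-Add1 | r0:15,r1:-1,r2:6,r3:Add1,r4:Add2,r5:4
c9: CDB Add2=-11; issue ADD r3<-Add2 | r0:15,r1:-1,r2:6,r3:Add2,r4:-11,r5:4
c10: stall | r0:15,r1:-1,r2:6,r3:Add2,r4:-11,r5:4
c11: CDB Add1=19; issue ADD r0<-Add1 | r0:Add1,r1:-1,r2:6,r3:Add2,r4:-11,r5:4
c12: CDB Add2=-12; issue MUL r4<-Mul1 | r0:Add1,r1:-1,r2:6,r3:-12,r4:Mul1,r5:4
c13: issue SUB r4<-Add2 | r0:Add1,r1:-1,r2:6,r3:-12,r4:Add2,r5:4
c14: CDB Add1=-7; issue SUB r0<-Add1 | r0:Add1,r1:-1,r2:6,r3:-12,r4:Add2,r5:4
c15: - | r0:Add1,r1:-1,r2:6,r3:-12,r4:Add2,r5:4
c16: CDB Mul1=-4 | r0:Add1,r1:-1,r2:6,r3:-12,r4:Add2,r5:4
c17: - | r0:Add1,r1:-1,r2:6,r3:-12,r4:Add2,r5:4
c18: - | r0:Add1,r1:-1,r2:6,r3:-12,r4:Add2,r5:4
c19: CDB Add2=8 | r0:Add1,r1:-1,r2:6,r3:-12,r4:8,r5:4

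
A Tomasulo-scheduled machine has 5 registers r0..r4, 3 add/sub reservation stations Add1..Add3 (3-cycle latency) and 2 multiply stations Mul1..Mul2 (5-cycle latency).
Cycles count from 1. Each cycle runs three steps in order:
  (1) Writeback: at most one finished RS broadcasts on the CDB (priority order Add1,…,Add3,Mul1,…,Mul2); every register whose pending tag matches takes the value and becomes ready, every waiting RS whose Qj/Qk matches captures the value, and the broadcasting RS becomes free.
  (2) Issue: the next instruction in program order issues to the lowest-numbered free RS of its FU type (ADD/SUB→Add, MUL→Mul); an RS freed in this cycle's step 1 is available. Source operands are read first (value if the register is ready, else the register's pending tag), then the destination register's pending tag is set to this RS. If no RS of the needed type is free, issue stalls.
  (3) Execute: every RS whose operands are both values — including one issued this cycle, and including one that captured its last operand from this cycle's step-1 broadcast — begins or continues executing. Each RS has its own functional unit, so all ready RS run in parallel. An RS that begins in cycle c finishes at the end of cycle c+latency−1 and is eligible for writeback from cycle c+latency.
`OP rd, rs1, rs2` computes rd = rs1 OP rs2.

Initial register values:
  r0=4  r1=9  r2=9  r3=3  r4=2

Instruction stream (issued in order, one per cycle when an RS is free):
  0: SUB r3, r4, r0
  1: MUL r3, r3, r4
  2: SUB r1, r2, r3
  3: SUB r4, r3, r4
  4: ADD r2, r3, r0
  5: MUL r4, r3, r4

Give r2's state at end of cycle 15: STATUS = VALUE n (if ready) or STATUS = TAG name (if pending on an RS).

  c1: issue SUB r3<-Add1  regs: r0:4,r1:9,r2:9,r3:Add1,r4:2
  c2: issue MUL r3<-Mul1  regs: r0:4,r1:9,r2:9,r3:Mul1,r4:2
  c3: issue SUB r1<-Add2  regs: r0:4,r1:Add2,r2:9,r3:Mul1,r4:2
  c4: CDB Add1=-2; issue SUB r4<-Add1  regs: r0:4,r1:Add2,r2:9,r3:Mul1,r4:Add1
  c5: issue ADD r2<-Add3  regs: r0:4,r1:Add2,r2:Add3,r3:Mul1,r4:Add1
  c6: issue MUL r4<-Mul2  regs: r0:4,r1:Add2,r2:Add3,r3:Mul1,r4:Mul2
  c7: -  regs: r0:4,r1:Add2,r2:Add3,r3:Mul1,r4:Mul2
  c8: -  regs: r0:4,r1:Add2,r2:Add3,r3:Mul1,r4:Mul2
  c9: CDB Mul1=-4  regs: r0:4,r1:Add2,r2:Add3,r3:-4,r4:Mul2
  c10: -  regs: r0:4,r1:Add2,r2:Add3,r3:-4,r4:Mul2
  c11: -  regs: r0:4,r1:Add2,r2:Add3,r3:-4,r4:Mul2
  c12: CDB Add1=-6  regs: r0:4,r1:Add2,r2:Add3,r3:-4,r4:Mul2
  c13: CDB Add2=13  regs: r0:4,r1:13,r2:Add3,r3:-4,r4:Mul2
  c14: CDB Add3=0  regs: r0:4,r1:13,r2:0,r3:-4,r4:Mul2
  c15: -  regs: r0:4,r1:13,r2:0,r3:-4,r4:Mul2

STATUS = VALUE 0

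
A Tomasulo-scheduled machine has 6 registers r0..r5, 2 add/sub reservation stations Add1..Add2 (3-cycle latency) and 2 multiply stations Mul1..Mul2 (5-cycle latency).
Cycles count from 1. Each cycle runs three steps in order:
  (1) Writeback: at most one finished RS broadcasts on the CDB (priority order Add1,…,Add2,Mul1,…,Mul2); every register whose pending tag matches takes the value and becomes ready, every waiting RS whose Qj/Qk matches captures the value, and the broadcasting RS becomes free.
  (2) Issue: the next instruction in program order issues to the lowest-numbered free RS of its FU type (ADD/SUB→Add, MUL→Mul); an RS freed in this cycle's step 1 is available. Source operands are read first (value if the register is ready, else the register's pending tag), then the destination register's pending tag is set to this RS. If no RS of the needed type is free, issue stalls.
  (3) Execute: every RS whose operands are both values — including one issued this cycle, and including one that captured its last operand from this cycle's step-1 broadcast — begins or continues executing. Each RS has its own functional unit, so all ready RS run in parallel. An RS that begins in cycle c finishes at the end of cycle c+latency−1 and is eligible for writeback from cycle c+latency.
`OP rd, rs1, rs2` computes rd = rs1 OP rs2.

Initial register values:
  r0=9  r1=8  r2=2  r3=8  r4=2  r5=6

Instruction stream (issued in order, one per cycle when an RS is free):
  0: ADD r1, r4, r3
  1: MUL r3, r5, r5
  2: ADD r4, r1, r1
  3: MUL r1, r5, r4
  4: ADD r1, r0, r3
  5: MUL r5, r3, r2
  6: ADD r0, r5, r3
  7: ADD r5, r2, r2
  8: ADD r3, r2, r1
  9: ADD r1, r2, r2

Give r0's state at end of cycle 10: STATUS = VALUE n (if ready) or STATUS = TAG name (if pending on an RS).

STATUS = TAG Add2

c1: issue ADD r1<-Add1 | r0:9,r1:Add1,r2:2,r3:8,r4:2,r5:6
c2: issue MUL r3<-Mul1 | r0:9,r1:Add1,r2:2,r3:Mul1,r4:2,r5:6
c3: issue ADD r4<-Add2 | r0:9,r1:Add1,r2:2,r3:Mul1,r4:Add2,r5:6
c4: CDB Add1=10; issue MUL r1<-Mul2 | r0:9,r1:Mul2,r2:2,r3:Mul1,r4:Add2,r5:6
c5: issue ADD r1<-Add1 | r0:9,r1:Add1,r2:2,r3:Mul1,r4:Add2,r5:6
c6: stall | r0:9,r1:Add1,r2:2,r3:Mul1,r4:Add2,r5:6
c7: CDB Add2=20; stall | r0:9,r1:Add1,r2:2,r3:Mul1,r4:20,r5:6
c8: CDB Mul1=36; issue MUL r5<-Mul1 | r0:9,r1:Add1,r2:2,r3:36,r4:20,r5:Mul1
c9: issue ADD r0<-Add2 | r0:Add2,r1:Add1,r2:2,r3:36,r4:20,r5:Mul1
c10: stall | r0:Add2,r1:Add1,r2:2,r3:36,r4:20,r5:Mul1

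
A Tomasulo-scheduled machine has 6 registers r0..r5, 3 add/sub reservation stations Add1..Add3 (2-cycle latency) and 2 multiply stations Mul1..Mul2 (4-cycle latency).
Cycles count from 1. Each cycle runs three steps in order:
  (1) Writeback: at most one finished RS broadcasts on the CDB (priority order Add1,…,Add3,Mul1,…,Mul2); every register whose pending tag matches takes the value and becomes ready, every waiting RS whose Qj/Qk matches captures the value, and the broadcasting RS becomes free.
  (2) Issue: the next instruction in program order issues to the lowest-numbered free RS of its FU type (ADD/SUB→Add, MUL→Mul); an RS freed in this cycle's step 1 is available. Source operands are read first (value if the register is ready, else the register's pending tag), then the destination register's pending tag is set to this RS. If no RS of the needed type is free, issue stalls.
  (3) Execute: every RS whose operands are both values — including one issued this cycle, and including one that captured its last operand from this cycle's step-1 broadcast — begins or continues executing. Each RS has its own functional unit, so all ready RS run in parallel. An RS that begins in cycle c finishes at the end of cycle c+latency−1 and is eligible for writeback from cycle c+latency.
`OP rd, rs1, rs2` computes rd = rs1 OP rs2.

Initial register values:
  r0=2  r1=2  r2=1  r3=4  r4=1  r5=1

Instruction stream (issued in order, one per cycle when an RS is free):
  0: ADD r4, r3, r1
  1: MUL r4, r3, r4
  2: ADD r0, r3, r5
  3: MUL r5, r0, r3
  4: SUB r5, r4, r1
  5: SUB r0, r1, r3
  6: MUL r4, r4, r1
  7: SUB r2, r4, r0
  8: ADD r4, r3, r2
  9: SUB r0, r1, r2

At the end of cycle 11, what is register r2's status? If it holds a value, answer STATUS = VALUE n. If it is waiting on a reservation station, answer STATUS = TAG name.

cycle 1: issue ADD r4<-Add1 // r0:2,r1:2,r2:1,r3:4,r4:Add1,r5:1
cycle 2: issue MUL r4<-Mul1 // r0:2,r1:2,r2:1,r3:4,r4:Mul1,r5:1
cycle 3: CDB Add1=6; issue ADD r0<-Add1 // r0:Add1,r1:2,r2:1,r3:4,r4:Mul1,r5:1
cycle 4: issue MUL r5<-Mul2 // r0:Add1,r1:2,r2:1,r3:4,r4:Mul1,r5:Mul2
cycle 5: CDB Add1=5; issue SUB r5<-Add1 // r0:5,r1:2,r2:1,r3:4,r4:Mul1,r5:Add1
cycle 6: issue SUB r0<-Add2 // r0:Add2,r1:2,r2:1,r3:4,r4:Mul1,r5:Add1
cycle 7: CDB Mul1=24; issue MUL r4<-Mul1 // r0:Add2,r1:2,r2:1,r3:4,r4:Mul1,r5:Add1
cycle 8: CDB Add2=-2; issue SUB r2<-Add2 // r0:-2,r1:2,r2:Add2,r3:4,r4:Mul1,r5:Add1
cycle 9: CDB Add1=22; issue ADD r4<-Add1 // r0:-2,r1:2,r2:Add2,r3:4,r4:Add1,r5:22
cycle 10: CDB Mul2=20; issue SUB r0<-Add3 // r0:Add3,r1:2,r2:Add2,r3:4,r4:Add1,r5:22
cycle 11: CDB Mul1=48 // r0:Add3,r1:2,r2:Add2,r3:4,r4:Add1,r5:22

STATUS = TAG Add2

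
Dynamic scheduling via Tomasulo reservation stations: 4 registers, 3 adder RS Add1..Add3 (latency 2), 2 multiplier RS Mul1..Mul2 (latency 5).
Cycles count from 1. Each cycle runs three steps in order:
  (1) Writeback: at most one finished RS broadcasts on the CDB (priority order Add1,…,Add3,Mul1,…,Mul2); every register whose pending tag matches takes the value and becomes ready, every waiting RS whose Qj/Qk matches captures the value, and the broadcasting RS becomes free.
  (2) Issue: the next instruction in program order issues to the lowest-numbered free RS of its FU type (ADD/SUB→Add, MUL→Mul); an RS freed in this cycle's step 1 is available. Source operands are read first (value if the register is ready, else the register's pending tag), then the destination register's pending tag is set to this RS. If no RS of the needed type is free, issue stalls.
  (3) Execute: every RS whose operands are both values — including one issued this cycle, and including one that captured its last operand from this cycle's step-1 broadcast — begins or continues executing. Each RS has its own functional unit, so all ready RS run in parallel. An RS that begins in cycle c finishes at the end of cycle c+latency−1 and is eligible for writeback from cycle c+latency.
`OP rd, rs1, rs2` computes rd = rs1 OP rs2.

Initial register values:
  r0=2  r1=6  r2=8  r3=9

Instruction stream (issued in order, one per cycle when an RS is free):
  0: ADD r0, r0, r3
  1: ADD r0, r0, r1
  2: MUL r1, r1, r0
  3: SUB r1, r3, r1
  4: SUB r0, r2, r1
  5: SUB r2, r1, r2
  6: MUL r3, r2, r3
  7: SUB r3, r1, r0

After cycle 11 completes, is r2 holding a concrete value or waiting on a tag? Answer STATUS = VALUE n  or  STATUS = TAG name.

STATUS = TAG Add3

cycle 1: issue ADD r0<-Add1 // r0:Add1,r1:6,r2:8,r3:9
cycle 2: issue ADD r0<-Add2 // r0:Add2,r1:6,r2:8,r3:9
cycle 3: CDB Add1=11; issue MUL r1<-Mul1 // r0:Add2,r1:Mul1,r2:8,r3:9
cycle 4: issue SUB r1<-Add1 // r0:Add2,r1:Add1,r2:8,r3:9
cycle 5: CDB Add2=17; issue SUB r0<-Add2 // r0:Add2,r1:Add1,r2:8,r3:9
cycle 6: issue SUB r2<-Add3 // r0:Add2,r1:Add1,r2:Add3,r3:9
cycle 7: issue MUL r3<-Mul2 // r0:Add2,r1:Add1,r2:Add3,r3:Mul2
cycle 8: stall // r0:Add2,r1:Add1,r2:Add3,r3:Mul2
cycle 9: stall // r0:Add2,r1:Add1,r2:Add3,r3:Mul2
cycle 10: CDB Mul1=102; stall // r0:Add2,r1:Add1,r2:Add3,r3:Mul2
cycle 11: stall // r0:Add2,r1:Add1,r2:Add3,r3:Mul2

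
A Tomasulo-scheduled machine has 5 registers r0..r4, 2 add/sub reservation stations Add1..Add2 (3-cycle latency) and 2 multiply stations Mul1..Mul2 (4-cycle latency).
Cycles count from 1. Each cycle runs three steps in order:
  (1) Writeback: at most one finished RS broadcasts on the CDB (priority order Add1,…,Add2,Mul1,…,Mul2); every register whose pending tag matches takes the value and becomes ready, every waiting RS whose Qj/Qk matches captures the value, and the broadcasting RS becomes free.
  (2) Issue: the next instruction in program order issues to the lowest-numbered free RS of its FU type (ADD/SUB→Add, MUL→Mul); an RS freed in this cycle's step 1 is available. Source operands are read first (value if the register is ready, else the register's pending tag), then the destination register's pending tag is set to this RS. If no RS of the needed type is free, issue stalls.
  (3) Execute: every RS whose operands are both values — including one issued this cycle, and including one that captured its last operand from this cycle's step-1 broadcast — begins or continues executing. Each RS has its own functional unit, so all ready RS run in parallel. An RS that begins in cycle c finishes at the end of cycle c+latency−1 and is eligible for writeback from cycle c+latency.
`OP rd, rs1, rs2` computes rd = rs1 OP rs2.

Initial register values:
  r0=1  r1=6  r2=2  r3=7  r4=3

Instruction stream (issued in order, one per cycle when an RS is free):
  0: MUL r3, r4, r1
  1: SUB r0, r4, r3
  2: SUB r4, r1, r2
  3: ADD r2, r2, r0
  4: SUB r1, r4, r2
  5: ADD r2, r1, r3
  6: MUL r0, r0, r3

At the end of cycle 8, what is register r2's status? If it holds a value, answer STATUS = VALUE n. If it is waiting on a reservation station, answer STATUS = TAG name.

STATUS = TAG Add2

cycle 1: issue MUL r3<-Mul1 // r0:1,r1:6,r2:2,r3:Mul1,r4:3
cycle 2: issue SUB r0<-Add1 // r0:Add1,r1:6,r2:2,r3:Mul1,r4:3
cycle 3: issue SUB r4<-Add2 // r0:Add1,r1:6,r2:2,r3:Mul1,r4:Add2
cycle 4: stall // r0:Add1,r1:6,r2:2,r3:Mul1,r4:Add2
cycle 5: CDB Mul1=18; stall // r0:Add1,r1:6,r2:2,r3:18,r4:Add2
cycle 6: CDB Add2=4; issue ADD r2<-Add2 // r0:Add1,r1:6,r2:Add2,r3:18,r4:4
cycle 7: stall // r0:Add1,r1:6,r2:Add2,r3:18,r4:4
cycle 8: CDB Add1=-15; issue SUB r1<-Add1 // r0:-15,r1:Add1,r2:Add2,r3:18,r4:4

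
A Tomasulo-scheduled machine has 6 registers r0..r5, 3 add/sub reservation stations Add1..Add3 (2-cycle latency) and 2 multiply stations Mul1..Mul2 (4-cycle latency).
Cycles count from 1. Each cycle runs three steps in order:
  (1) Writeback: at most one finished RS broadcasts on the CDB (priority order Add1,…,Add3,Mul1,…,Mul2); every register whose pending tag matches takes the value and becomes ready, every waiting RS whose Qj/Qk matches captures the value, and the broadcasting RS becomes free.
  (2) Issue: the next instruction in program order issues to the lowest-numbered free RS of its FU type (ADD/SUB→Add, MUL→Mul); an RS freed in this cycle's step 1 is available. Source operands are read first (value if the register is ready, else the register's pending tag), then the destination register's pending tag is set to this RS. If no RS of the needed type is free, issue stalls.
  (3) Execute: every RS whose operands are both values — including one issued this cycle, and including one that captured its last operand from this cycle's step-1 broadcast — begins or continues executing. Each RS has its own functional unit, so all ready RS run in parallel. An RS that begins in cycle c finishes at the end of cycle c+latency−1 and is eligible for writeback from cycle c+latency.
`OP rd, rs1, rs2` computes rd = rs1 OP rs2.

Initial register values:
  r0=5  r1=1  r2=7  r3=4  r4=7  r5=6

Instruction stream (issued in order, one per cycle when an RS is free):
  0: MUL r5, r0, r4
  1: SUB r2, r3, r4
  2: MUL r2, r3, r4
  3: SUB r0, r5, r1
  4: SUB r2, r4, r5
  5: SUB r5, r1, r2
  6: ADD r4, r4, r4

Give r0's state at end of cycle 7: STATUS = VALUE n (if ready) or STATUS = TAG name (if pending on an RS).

  c1: issue MUL r5<-Mul1  regs: r0:5,r1:1,r2:7,r3:4,r4:7,r5:Mul1
  c2: issue SUB r2<-Add1  regs: r0:5,r1:1,r2:Add1,r3:4,r4:7,r5:Mul1
  c3: issue MUL r2<-Mul2  regs: r0:5,r1:1,r2:Mul2,r3:4,r4:7,r5:Mul1
  c4: CDB Add1=-3; issue SUB r0<-Add1  regs: r0:Add1,r1:1,r2:Mul2,r3:4,r4:7,r5:Mul1
  c5: CDB Mul1=35; issue SUB r2<-Add2  regs: r0:Add1,r1:1,r2:Add2,r3:4,r4:7,r5:35
  c6: issue SUB r5<-Add3  regs: r0:Add1,r1:1,r2:Add2,r3:4,r4:7,r5:Add3
  c7: CDB Add1=34; issue ADD r4<-Add1  regs: r0:34,r1:1,r2:Add2,r3:4,r4:Add1,r5:Add3

STATUS = VALUE 34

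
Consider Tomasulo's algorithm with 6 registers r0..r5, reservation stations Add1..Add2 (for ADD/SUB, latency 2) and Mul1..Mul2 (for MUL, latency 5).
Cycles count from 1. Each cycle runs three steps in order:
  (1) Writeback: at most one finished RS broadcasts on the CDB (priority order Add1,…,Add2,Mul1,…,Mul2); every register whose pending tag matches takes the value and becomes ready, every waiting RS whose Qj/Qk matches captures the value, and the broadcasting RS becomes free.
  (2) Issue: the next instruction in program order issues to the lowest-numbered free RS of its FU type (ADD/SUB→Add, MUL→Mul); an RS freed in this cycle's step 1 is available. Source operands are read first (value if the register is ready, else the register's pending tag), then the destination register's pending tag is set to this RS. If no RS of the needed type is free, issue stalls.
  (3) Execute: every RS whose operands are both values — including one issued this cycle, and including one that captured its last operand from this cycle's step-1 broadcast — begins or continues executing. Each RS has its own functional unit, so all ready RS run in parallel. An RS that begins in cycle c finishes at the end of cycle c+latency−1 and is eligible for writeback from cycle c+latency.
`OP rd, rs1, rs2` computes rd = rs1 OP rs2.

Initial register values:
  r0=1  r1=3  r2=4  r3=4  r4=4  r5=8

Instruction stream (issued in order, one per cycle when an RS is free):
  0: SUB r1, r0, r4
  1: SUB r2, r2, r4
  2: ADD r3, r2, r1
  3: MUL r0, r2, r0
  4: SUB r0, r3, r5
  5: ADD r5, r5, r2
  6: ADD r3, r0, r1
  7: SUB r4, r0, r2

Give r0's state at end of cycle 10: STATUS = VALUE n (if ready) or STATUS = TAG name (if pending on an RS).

cycle 1: issue SUB r1<-Add1 // r0:1,r1:Add1,r2:4,r3:4,r4:4,r5:8
cycle 2: issue SUB r2<-Add2 // r0:1,r1:Add1,r2:Add2,r3:4,r4:4,r5:8
cycle 3: CDB Add1=-3; issue ADD r3<-Add1 // r0:1,r1:-3,r2:Add2,r3:Add1,r4:4,r5:8
cycle 4: CDB Add2=0; issue MUL r0<-Mul1 // r0:Mul1,r1:-3,r2:0,r3:Add1,r4:4,r5:8
cycle 5: issue SUB r0<-Add2 // r0:Add2,r1:-3,r2:0,r3:Add1,r4:4,r5:8
cycle 6: CDB Add1=-3; issue ADD r5<-Add1 // r0:Add2,r1:-3,r2:0,r3:-3,r4:4,r5:Add1
cycle 7: stall // r0:Add2,r1:-3,r2:0,r3:-3,r4:4,r5:Add1
cycle 8: CDB Add1=8; issue ADD r3<-Add1 // r0:Add2,r1:-3,r2:0,r3:Add1,r4:4,r5:8
cycle 9: CDB Add2=-11; issue SUB r4<-Add2 // r0:-11,r1:-3,r2:0,r3:Add1,r4:Add2,r5:8
cycle 10: CDB Mul1=0 // r0:-11,r1:-3,r2:0,r3:Add1,r4:Add2,r5:8

STATUS = VALUE -11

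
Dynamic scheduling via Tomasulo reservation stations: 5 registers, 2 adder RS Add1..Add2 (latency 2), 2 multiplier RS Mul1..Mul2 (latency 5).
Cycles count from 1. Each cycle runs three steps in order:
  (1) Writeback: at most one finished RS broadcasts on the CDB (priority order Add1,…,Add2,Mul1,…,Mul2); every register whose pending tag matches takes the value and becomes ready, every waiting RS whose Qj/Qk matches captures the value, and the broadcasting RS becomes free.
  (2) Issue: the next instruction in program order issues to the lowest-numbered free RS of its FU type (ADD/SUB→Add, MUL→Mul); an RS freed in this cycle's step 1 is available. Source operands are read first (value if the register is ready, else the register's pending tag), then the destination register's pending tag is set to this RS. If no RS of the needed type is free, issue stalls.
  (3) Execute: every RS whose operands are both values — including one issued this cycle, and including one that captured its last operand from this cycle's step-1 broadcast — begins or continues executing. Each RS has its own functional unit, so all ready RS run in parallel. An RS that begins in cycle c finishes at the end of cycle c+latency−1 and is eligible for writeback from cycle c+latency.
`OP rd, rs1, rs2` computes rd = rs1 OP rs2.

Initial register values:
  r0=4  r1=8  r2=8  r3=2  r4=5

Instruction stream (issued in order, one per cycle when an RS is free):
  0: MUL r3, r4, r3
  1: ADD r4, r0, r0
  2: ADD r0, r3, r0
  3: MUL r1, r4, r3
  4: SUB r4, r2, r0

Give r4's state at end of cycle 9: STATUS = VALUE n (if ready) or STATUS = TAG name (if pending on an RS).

  c1: issue MUL r3<-Mul1  regs: r0:4,r1:8,r2:8,r3:Mul1,r4:5
  c2: issue ADD r4<-Add1  regs: r0:4,r1:8,r2:8,r3:Mul1,r4:Add1
  c3: issue ADD r0<-Add2  regs: r0:Add2,r1:8,r2:8,r3:Mul1,r4:Add1
  c4: CDB Add1=8; issue MUL r1<-Mul2  regs: r0:Add2,r1:Mul2,r2:8,r3:Mul1,r4:8
  c5: issue SUB r4<-Add1  regs: r0:Add2,r1:Mul2,r2:8,r3:Mul1,r4:Add1
  c6: CDB Mul1=10  regs: r0:Add2,r1:Mul2,r2:8,r3:10,r4:Add1
  c7: -  regs: r0:Add2,r1:Mul2,r2:8,r3:10,r4:Add1
  c8: CDB Add2=14  regs: r0:14,r1:Mul2,r2:8,r3:10,r4:Add1
  c9: -  regs: r0:14,r1:Mul2,r2:8,r3:10,r4:Add1

STATUS = TAG Add1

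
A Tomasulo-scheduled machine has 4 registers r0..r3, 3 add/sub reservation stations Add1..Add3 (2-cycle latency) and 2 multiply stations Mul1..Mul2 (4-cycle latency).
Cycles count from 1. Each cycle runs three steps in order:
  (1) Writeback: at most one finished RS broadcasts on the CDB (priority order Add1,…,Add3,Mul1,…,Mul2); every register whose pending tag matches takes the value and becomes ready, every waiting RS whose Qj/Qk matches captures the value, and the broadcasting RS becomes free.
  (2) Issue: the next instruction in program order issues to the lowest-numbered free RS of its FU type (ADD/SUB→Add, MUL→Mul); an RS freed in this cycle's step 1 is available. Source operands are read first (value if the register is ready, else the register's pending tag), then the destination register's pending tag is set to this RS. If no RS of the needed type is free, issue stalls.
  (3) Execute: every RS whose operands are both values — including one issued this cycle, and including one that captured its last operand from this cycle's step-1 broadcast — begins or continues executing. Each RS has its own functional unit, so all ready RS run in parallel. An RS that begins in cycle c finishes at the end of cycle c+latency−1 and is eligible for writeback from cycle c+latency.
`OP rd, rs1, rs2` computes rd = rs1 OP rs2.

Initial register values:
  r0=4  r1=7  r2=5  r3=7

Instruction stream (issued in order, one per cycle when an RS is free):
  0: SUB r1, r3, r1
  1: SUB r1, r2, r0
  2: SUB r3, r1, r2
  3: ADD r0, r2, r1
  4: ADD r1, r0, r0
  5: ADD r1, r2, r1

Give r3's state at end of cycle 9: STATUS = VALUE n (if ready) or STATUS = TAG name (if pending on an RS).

c1: issue SUB r1<-Add1 | r0:4,r1:Add1,r2:5,r3:7
c2: issue SUB r1<-Add2 | r0:4,r1:Add2,r2:5,r3:7
c3: CDB Add1=0; issue SUB r3<-Add1 | r0:4,r1:Add2,r2:5,r3:Add1
c4: CDB Add2=1; issue ADD r0<-Add2 | r0:Add2,r1:1,r2:5,r3:Add1
c5: issue ADD r1<-Add3 | r0:Add2,r1:Add3,r2:5,r3:Add1
c6: CDB Add1=-4; issue ADD r1<-Add1 | r0:Add2,r1:Add1,r2:5,r3:-4
c7: CDB Add2=6 | r0:6,r1:Add1,r2:5,r3:-4
c8: - | r0:6,r1:Add1,r2:5,r3:-4
c9: CDB Add3=12 | r0:6,r1:Add1,r2:5,r3:-4

STATUS = VALUE -4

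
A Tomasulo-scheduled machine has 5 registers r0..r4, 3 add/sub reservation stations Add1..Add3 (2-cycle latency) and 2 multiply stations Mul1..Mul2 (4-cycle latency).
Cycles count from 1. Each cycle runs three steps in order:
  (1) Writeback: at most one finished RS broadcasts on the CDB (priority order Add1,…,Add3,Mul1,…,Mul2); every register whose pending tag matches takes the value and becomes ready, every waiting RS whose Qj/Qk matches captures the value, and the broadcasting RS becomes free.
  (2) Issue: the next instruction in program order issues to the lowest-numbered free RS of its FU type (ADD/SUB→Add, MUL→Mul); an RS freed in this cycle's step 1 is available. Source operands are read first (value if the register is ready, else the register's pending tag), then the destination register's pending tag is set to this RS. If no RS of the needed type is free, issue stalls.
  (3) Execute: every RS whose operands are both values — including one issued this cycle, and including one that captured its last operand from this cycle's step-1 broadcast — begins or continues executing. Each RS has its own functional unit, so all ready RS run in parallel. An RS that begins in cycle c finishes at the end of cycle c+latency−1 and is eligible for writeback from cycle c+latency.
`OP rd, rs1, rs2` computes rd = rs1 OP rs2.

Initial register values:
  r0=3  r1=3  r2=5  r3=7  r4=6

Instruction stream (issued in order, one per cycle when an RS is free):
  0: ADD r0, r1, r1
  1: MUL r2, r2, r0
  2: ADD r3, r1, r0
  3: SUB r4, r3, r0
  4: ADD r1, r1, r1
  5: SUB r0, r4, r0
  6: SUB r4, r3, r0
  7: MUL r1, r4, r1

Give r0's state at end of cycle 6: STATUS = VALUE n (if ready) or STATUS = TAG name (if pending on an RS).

STATUS = TAG Add3

c1: issue ADD r0<-Add1 | r0:Add1,r1:3,r2:5,r3:7,r4:6
c2: issue MUL r2<-Mul1 | r0:Add1,r1:3,r2:Mul1,r3:7,r4:6
c3: CDB Add1=6; issue ADD r3<-Add1 | r0:6,r1:3,r2:Mul1,r3:Add1,r4:6
c4: issue SUB r4<-Add2 | r0:6,r1:3,r2:Mul1,r3:Add1,r4:Add2
c5: CDB Add1=9; issue ADD r1<-Add1 | r0:6,r1:Add1,r2:Mul1,r3:9,r4:Add2
c6: issue SUB r0<-Add3 | r0:Add3,r1:Add1,r2:Mul1,r3:9,r4:Add2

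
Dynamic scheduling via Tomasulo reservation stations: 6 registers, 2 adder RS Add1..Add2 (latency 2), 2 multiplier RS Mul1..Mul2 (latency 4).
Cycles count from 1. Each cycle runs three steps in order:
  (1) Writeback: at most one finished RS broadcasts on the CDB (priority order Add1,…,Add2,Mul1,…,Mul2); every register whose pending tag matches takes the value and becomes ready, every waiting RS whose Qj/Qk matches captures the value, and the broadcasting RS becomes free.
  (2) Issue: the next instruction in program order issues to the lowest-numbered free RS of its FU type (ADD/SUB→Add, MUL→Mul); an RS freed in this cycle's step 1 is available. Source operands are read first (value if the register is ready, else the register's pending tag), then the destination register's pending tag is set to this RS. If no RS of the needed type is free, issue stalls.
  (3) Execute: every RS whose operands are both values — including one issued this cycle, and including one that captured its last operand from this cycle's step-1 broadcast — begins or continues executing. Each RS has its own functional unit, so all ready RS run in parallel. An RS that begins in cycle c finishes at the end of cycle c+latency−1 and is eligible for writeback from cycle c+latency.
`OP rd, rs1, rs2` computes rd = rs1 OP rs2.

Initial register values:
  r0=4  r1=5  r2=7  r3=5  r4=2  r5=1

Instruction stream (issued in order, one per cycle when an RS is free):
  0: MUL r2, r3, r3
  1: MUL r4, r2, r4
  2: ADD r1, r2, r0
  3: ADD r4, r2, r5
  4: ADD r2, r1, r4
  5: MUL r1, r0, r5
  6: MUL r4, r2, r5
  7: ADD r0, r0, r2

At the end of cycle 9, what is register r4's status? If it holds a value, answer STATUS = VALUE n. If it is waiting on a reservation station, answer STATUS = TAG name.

STATUS = TAG Mul2

cycle 1: issue MUL r2<-Mul1 // r0:4,r1:5,r2:Mul1,r3:5,r4:2,r5:1
cycle 2: issue MUL r4<-Mul2 // r0:4,r1:5,r2:Mul1,r3:5,r4:Mul2,r5:1
cycle 3: issue ADD r1<-Add1 // r0:4,r1:Add1,r2:Mul1,r3:5,r4:Mul2,r5:1
cycle 4: issue ADD r4<-Add2 // r0:4,r1:Add1,r2:Mul1,r3:5,r4:Add2,r5:1
cycle 5: CDB Mul1=25; stall // r0:4,r1:Add1,r2:25,r3:5,r4:Add2,r5:1
cycle 6: stall // r0:4,r1:Add1,r2:25,r3:5,r4:Add2,r5:1
cycle 7: CDB Add1=29; issue ADD r2<-Add1 // r0:4,r1:29,r2:Add1,r3:5,r4:Add2,r5:1
cycle 8: CDB Add2=26; issue MUL r1<-Mul1 // r0:4,r1:Mul1,r2:Add1,r3:5,r4:26,r5:1
cycle 9: CDB Mul2=50; issue MUL r4<-Mul2 // r0:4,r1:Mul1,r2:Add1,r3:5,r4:Mul2,r5:1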